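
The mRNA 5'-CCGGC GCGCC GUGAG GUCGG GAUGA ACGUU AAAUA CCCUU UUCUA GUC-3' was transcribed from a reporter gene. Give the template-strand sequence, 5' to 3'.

Replace U with T to get the coding DNA strand: CCGGCGCGCCGTGAGGTCGGGATGAACGTTAAATACCCTTTTCTAGTC. The template strand is its reverse complement (complement GGCCGCGCGGCACTCCAGCCCTACTTGCAATTTATGGGAAAAGATCAG, then reverse).

5'-GACTAGAAAAGGGTATTTAACGTTCATCCCGACCTCACGGCGCGCCGG-3'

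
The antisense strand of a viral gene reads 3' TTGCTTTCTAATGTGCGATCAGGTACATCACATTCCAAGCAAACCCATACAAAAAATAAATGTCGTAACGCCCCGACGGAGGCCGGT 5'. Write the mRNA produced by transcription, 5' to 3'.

Reading the template 3'→5' as shown, RNA polymerase pairs each base (A→U, T→A, G↔C) to build mRNA 5'→3' directly.

5'-AACGAAAGAUUACACGCUAGUCCAUGUAGUGUAAGGUUCGUUUGGGUAUGUUUUUUAUUUACAGCAUUGCGGGGCUGCCUCCGGCCA-3'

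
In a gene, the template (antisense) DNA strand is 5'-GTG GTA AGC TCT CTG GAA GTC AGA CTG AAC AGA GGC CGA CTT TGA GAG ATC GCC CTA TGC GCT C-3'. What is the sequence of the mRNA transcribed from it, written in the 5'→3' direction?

The mRNA has the sequence of the coding strand (reverse complement of the template) with T→U. Reverse complement of GTGGTAAGCTCTCTGGAAGTCAGACTGAACAGAGGCCGACTTTGAGAGATCGCCCTATGCGCTC is GAGCGCATAGGGCGATCTCTCAAAGTCGGCCTCTGTTCAGTCTGACTTCCAGAGAGCTTACCAC; then T→U.

5'-GAGCGCAUAGGGCGAUCUCUCAAAGUCGGCCUCUGUUCAGUCUGACUUCCAGAGAGCUUACCAC-3'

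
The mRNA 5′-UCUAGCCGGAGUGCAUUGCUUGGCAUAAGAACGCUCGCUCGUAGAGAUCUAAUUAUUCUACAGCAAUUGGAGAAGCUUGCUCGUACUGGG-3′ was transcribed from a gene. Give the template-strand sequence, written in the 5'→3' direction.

Replace U with T to get the coding DNA strand: TCTAGCCGGAGTGCATTGCTTGGCATAAGAACGCTCGCTCGTAGAGATCTAATTATTCTACAGCAATTGGAGAAGCTTGCTCGTACTGGG. The template strand is its reverse complement (complement AGATCGGCCTCACGTAACGAACCGTATTCTTGCGAGCGAGCATCTCTAGATTAATAAGATGTCGTTAACCTCTTCGAACGAGCATGACCC, then reverse).

5'-CCCAGTACGAGCAAGCTTCTCCAATTGCTGTAGAATAATTAGATCTCTACGAGCGAGCGTTCTTATGCCAAGCAATGCACTCCGGCTAGA-3'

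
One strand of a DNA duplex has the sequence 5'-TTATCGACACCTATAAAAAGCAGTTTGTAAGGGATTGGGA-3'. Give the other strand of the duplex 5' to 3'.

5'-TCCCAATCCCTTACAAACTGCTTTTTATAGGTGTCGATAA-3'

Pairing A↔T and G↔C gives AATAGCTGTGGATATTTTTCGTCAAACATTCCCTAACCCT, running 3'→5'. Reverse for the 5'→3' convention.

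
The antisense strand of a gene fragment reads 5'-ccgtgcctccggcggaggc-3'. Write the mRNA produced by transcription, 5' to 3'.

5'-GCCUCCGCCGGAGGCACGG-3'

RNA polymerase reads the template 3'→5' and synthesizes mRNA 5'→3' by base-pairing (A→U, T→A, G↔C). The complement of the template is GGCACGGAGGCCGCCTCCG; antiparallel, so 5'→3' the coding strand is GCCTCCGCCGGAGGCACGG. Replace T with U for the mRNA.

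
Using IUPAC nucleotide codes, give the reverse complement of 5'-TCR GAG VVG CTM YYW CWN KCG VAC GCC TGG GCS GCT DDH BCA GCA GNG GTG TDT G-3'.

5'-CAHACACCNCTGCTGVDHHAGCSGCCCAGGCGTBCGMNWGWRRKAGCBBCTCYGA-3'

Standard pairs A↔T, G↔C; ambiguity codes pair R↔Y, M↔K, W↔W, S↔S, B↔V, D↔H, N↔N. Complement (AGYCTCBBCGAKRRWGWNMGCBTGCGGACCCGSCGAHHDVGTCGTCNCCACAHAC), then reverse for 5'→3'.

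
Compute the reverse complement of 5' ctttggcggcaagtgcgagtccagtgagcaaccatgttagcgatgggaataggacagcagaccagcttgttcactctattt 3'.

5'-AAATAGAGTGAACAAGCTGGTCTGCTGTCCTATTCCCATCGCTAACATGGTTGCTCACTGGACTCGCACTTGCCGCCAAAG-3'

Reading the sequence 3'→5' and pairing each base (A↔T, G↔C) gives the reverse complement directly.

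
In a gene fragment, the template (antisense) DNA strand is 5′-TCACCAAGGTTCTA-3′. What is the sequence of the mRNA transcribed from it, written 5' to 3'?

The mRNA has the sequence of the coding strand (reverse complement of the template) with T→U. Reverse complement of TCACCAAGGTTCTA is TAGAACCTTGGTGA; then T→U.

5'-UAGAACCUUGGUGA-3'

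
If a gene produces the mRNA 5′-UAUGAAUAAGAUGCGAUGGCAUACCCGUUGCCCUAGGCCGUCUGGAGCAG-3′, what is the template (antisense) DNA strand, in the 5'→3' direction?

Replace U with T to get the coding DNA strand: TATGAATAAGATGCGATGGCATACCCGTTGCCCTAGGCCGTCTGGAGCAG. The template strand is its reverse complement (complement ATACTTATTCTACGCTACCGTATGGGCAACGGGATCCGGCAGACCTCGTC, then reverse).

5′-CTGCTCCAGACGGCCTAGGGCAACGGGTATGCCATCGCATCTTATTCATA-3′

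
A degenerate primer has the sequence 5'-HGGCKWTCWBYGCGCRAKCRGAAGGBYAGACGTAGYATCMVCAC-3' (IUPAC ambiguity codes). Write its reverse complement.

5'-GTGBKGATRCTACGTCTRVCCTTCYGMTYGCGCRVWGAWMGCCD-3'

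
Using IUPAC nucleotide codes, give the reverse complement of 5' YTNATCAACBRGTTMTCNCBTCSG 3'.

Standard pairs A↔T, G↔C; ambiguity codes pair R↔Y, M↔K, S↔S, B↔V, N↔N. Complement (RANTAGTTGVYCAAKAGNGVAGSC), then reverse for 5'→3'.

5′-CSGAVGNGAKAACYVGTTGATNAR-3′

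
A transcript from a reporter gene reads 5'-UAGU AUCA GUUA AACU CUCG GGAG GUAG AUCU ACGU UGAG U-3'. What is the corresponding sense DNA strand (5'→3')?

The coding DNA strand has the same 5'→3' sequence as the mRNA with U replaced by T.

5'-TAGTATCAGTTAAACTCTCGGGAGGTAGATCTACGTTGAGT-3'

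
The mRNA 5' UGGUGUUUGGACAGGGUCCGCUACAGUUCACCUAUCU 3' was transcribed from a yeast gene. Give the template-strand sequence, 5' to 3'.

5'-AGATAGGTGAACTGTAGCGGACCCTGTCCAAACACCA-3'

Replace U with T to get the coding DNA strand: TGGTGTTTGGACAGGGTCCGCTACAGTTCACCTATCT. The template strand is its reverse complement (complement ACCACAAACCTGTCCCAGGCGATGTCAAGTGGATAGA, then reverse).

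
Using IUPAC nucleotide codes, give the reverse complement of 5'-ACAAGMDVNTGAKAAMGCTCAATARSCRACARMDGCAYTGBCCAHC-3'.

5'-GDTGGVCARTGCHKYTGTYGSYTATTGAGCKTTMTCANBHKCTTGT-3'

Standard pairs A↔T, G↔C; ambiguity codes pair R↔Y, M↔K, S↔S, B↔V, D↔H, N↔N. Complement (TGTTCKHBNACTMTTKCGAGTTATYSGYTGTYKHCGTRACVGGTDG), then reverse for 5'→3'.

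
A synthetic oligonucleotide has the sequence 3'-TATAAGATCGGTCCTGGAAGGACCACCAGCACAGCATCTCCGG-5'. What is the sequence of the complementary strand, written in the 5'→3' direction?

The strand is given 3'→5', so its complement runs 5'→3' in the same left-to-right order: pair each base A↔T, G↔C.

5'-ATATTCTAGCCAGGACCTTCCTGGTGGTCGTGTCGTAGAGGCC-3'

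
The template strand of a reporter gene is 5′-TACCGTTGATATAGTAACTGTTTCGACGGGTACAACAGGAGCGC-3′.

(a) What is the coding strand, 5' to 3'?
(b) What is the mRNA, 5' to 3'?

(a) The coding strand is the reverse complement of the template: complement ATGGCAACTATATCATTGACAAAGCTGCCCATGTTGTCCTCGCG, then reverse.
(b) mRNA has the coding-strand sequence with T→U.

(a) 5′-GCGCTCCTGTTGTACCCGTCGAAACAGTTACTATATCAACGGTA-3′
(b) 5'-GCGCUCCUGUUGUACCCGUCGAAACAGUUACUAUAUCAACGGUA-3'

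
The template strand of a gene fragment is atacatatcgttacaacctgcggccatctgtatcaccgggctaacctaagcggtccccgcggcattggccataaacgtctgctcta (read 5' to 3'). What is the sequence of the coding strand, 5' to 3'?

The coding strand is complementary and antiparallel to the template: take the complement (A↔T, G↔C) and reverse.

5'-TAGAGCAGACGTTTATGGCCAATGCCGCGGGGACCGCTTAGGTTAGCCCGGTGATACAGATGGCCGCAGGTTGTAACGATATGTAT-3'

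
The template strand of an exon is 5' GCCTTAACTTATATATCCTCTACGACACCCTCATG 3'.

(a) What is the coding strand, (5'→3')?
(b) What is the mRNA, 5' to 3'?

(a) The coding strand is the reverse complement of the template: complement CGGAATTGAATATATAGGAGATGCTGTGGGAGTAC, then reverse.
(b) mRNA has the coding-strand sequence with T→U.

(a) 5'-CATGAGGGTGTCGTAGAGGATATATAAGTTAAGGC-3'
(b) 5'-CAUGAGGGUGUCGUAGAGGAUAUAUAAGUUAAGGC-3'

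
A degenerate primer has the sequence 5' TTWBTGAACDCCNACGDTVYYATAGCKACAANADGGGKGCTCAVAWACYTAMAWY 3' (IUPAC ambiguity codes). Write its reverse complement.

Standard pairs A↔T, G↔C; ambiguity codes pair Y↔R, M↔K, W↔W, B↔V, D↔H, N↔N. Complement (AAWVACTTGHGGNTGCHABRRTATCGMTGTTNTHCCCMCGAGTBTWTGRATKTWR), then reverse for 5'→3'.

5'-RWTKTARGTWTBTGAGCMCCCHTNTTGTMGCTATRRBAHCGTNGGHGTTCAVWAA-3'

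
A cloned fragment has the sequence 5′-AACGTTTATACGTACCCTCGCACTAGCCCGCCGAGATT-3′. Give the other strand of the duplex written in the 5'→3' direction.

The complement of AACGTTTATACGTACCCTCGCACTAGCCCGCCGAGATT is TTGCAAATATGCATGGGAGCGTGATCGGGCGGCTCTAA (A↔T, G↔C). DNA strands are antiparallel, so the complementary strand runs 3'→5'; reversing gives the 5'→3' form.

5'-AATCTCGGCGGGCTAGTGCGAGGGTACGTATAAACGTT-3'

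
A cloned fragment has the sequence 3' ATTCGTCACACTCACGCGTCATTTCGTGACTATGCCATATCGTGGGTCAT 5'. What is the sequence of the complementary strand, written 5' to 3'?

5'-TAAGCAGTGTGAGTGCGCAGTAAAGCACTGATACGGTATAGCACCCAGTA-3'

The strand is given 3'→5', so its complement runs 5'→3' in the same left-to-right order: pair each base A↔T, G↔C.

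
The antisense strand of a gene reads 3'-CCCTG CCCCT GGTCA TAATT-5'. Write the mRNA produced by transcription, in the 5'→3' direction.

5'-GGGACGGGGACCAGUAUUAA-3'

Reading the template 3'→5' as shown, RNA polymerase pairs each base (A→U, T→A, G↔C) to build mRNA 5'→3' directly.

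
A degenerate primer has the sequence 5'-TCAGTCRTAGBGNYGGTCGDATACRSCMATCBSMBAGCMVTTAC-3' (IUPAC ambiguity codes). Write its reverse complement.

5'-GTAABKGCTVKSVGATKGSYGTATHCGACCRNCVCTAYGACTGA-3'

Standard pairs A↔T, G↔C; ambiguity codes pair R↔Y, M↔K, S↔S, B↔V, D↔H, N↔N. Complement (AGTCAGYATCVCNRCCAGCHTATGYSGKTAGVSKVTCGKBAATG), then reverse for 5'→3'.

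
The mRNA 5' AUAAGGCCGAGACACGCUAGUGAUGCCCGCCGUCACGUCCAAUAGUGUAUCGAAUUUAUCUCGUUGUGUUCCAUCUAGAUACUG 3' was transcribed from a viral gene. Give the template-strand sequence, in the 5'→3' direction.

5'-CAGTATCTAGATGGAACACAACGAGATAAATTCGATACACTATTGGACGTGACGGCGGGCATCACTAGCGTGTCTCGGCCTTAT-3'

Replace U with T to get the coding DNA strand: ATAAGGCCGAGACACGCTAGTGATGCCCGCCGTCACGTCCAATAGTGTATCGAATTTATCTCGTTGTGTTCCATCTAGATACTG. The template strand is its reverse complement (complement TATTCCGGCTCTGTGCGATCACTACGGGCGGCAGTGCAGGTTATCACATAGCTTAAATAGAGCAACACAAGGTAGATCTATGAC, then reverse).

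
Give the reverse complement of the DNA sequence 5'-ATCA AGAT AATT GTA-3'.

5'-TACAATTATCTTGAT-3'

Reading the sequence 3'→5' and pairing each base (A↔T, G↔C) gives the reverse complement directly.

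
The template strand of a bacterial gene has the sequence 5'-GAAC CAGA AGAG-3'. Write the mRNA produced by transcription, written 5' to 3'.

5'-CUCUUCUGGUUC-3'

RNA polymerase reads the template 3'→5' and synthesizes mRNA 5'→3' by base-pairing (A→U, T→A, G↔C). The complement of the template is CTTGGTCTTCTC; antiparallel, so 5'→3' the coding strand is CTCTTCTGGTTC. Replace T with U for the mRNA.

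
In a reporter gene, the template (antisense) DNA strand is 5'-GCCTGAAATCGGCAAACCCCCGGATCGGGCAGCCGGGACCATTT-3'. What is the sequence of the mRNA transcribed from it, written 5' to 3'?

5'-AAAUGGUCCCGGCUGCCCGAUCCGGGGGUUUGCCGAUUUCAGGC-3'

RNA polymerase reads the template 3'→5' and synthesizes mRNA 5'→3' by base-pairing (A→U, T→A, G↔C). The complement of the template is CGGACTTTAGCCGTTTGGGGGCCTAGCCCGTCGGCCCTGGTAAA; antiparallel, so 5'→3' the coding strand is AAATGGTCCCGGCTGCCCGATCCGGGGGTTTGCCGATTTCAGGC. Replace T with U for the mRNA.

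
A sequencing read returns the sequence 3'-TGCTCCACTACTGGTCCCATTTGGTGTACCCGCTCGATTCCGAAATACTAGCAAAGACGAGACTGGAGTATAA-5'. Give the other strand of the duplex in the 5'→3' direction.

5′-ACGAGGTGATGACCAGGGTAAACCACATGGGCGAGCTAAGGCTTTATGATCGTTTCTGCTCTGACCTCATATT-3′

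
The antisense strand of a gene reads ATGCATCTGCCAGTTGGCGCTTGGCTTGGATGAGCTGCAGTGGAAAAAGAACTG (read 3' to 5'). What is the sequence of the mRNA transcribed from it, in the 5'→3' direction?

5′-UACGUAGACGGUCAACCGCGAACCGAACCUACUCGACGUCACCUUUUUCUUGAC-3′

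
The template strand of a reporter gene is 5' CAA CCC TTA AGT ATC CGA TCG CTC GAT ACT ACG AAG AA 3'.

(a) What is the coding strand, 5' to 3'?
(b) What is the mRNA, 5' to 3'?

(a) 5'-TTCTTCGTAGTATCGAGCGATCGGATACTTAAGGGTTG-3'
(b) 5′-UUCUUCGUAGUAUCGAGCGAUCGGAUACUUAAGGGUUG-3′

(a) The coding strand is the reverse complement of the template: complement GTTGGGAATTCATAGGCTAGCGAGCTATGATGCTTCTT, then reverse.
(b) mRNA has the coding-strand sequence with T→U.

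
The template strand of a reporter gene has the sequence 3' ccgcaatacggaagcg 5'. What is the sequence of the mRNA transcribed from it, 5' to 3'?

5'-GGCGUUAUGCCUUCGC-3'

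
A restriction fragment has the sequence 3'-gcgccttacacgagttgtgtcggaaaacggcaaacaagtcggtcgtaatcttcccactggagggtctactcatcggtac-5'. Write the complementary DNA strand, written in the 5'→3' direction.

The strand is given 3'→5', so its complement runs 5'→3' in the same left-to-right order: pair each base A↔T, G↔C.

5'-CGCGGAATGTGCTCAACACAGCCTTTTGCCGTTTGTTCAGCCAGCATTAGAAGGGTGACCTCCCAGATGAGTAGCCATG-3'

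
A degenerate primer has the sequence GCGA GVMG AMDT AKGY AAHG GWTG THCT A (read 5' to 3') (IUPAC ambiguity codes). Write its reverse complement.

Standard pairs A↔T, G↔C; ambiguity codes pair Y↔R, M↔K, W↔W, D↔H, V↔B. Complement (CGCTCBKCTKHATMCRTTDCCWACADGAT), then reverse for 5'→3'.

5'-TAGDACAWCCDTTRCMTAHKTCKBCTCGC-3'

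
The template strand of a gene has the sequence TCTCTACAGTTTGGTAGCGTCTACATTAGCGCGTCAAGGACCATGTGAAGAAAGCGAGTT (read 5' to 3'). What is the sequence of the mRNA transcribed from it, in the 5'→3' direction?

5'-AACUCGCUUUCUUCACAUGGUCCUUGACGCGCUAAUGUAGACGCUACCAAACUGUAGAGA-3'

RNA polymerase reads the template 3'→5' and synthesizes mRNA 5'→3' by base-pairing (A→U, T→A, G↔C). The complement of the template is AGAGATGTCAAACCATCGCAGATGTAATCGCGCAGTTCCTGGTACACTTCTTTCGCTCAA; antiparallel, so 5'→3' the coding strand is AACTCGCTTTCTTCACATGGTCCTTGACGCGCTAATGTAGACGCTACCAAACTGTAGAGA. Replace T with U for the mRNA.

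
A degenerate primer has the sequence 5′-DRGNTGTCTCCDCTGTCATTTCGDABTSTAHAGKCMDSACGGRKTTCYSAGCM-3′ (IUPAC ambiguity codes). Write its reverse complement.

5'-KGCTSRGAAMYCCGTSHKGMCTDTASAVTHCGAAATGACAGHGGAGACANCYH-3'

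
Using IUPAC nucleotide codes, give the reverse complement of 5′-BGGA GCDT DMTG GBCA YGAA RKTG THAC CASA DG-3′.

Standard pairs A↔T, G↔C; ambiguity codes pair R↔Y, M↔K, S↔S, B↔V, D↔H. Complement (VCCTCGHAHKACCVGTRCTTYMACADTGGTSTHC), then reverse for 5'→3'.

5′-CHTSTGGTDACAMYTTCRTGVCCAKHAHGCTCCV-3′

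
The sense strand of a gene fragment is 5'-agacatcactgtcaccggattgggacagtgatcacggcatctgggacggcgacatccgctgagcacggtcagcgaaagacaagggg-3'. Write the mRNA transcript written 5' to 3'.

5′-AGACAUCACUGUCACCGGAUUGGGACAGUGAUCACGGCAUCUGGGACGGCGACAUCCGCUGAGCACGGUCAGCGAAAGACAAGGGG-3′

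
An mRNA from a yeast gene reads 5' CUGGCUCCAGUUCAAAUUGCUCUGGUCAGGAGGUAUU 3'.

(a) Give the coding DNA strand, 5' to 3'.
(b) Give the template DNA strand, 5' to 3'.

(a) The coding strand matches the mRNA with U→T.
(b) The template strand is the reverse complement of the coding strand.

(a) 5'-CTGGCTCCAGTTCAAATTGCTCTGGTCAGGAGGTATT-3'
(b) 5'-AATACCTCCTGACCAGAGCAATTTGAACTGGAGCCAG-3'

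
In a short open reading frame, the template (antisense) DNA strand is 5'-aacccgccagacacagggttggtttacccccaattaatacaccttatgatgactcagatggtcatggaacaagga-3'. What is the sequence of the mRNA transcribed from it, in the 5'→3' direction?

5'-UCCUUGUUCCAUGACCAUCUGAGUCAUCAUAAGGUGUAUUAAUUGGGGGUAAACCAACCCUGUGUCUGGCGGGUU-3'

RNA polymerase reads the template 3'→5' and synthesizes mRNA 5'→3' by base-pairing (A→U, T→A, G↔C). The complement of the template is TTGGGCGGTCTGTGTCCCAACCAAATGGGGGTTAATTATGTGGAATACTACTGAGTCTACCAGTACCTTGTTCCT; antiparallel, so 5'→3' the coding strand is TCCTTGTTCCATGACCATCTGAGTCATCATAAGGTGTATTAATTGGGGGTAAACCAACCCTGTGTCTGGCGGGTT. Replace T with U for the mRNA.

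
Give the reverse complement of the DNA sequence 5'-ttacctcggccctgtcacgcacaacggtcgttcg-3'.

5′-CGAACGACCGTTGTGCGTGACAGGGCCGAGGTAA-3′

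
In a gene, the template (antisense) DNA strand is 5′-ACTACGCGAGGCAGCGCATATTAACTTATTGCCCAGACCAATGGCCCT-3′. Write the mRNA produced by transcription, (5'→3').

5′-AGGGCCAUUGGUCUGGGCAAUAAGUUAAUAUGCGCUGCCUCGCGUAGU-3′

The mRNA has the sequence of the coding strand (reverse complement of the template) with T→U. Reverse complement of ACTACGCGAGGCAGCGCATATTAACTTATTGCCCAGACCAATGGCCCT is AGGGCCATTGGTCTGGGCAATAAGTTAATATGCGCTGCCTCGCGTAGT; then T→U.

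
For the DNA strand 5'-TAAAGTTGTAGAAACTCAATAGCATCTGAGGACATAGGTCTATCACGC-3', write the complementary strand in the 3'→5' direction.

3'-ATTTCAACATCTTTGAGTTATCGTAGACTCCTGTATCCAGATAGTGCG-5'

Base-pairing A↔T, G↔C gives the complement. The complementary strand is antiparallel, so paired with a 5'→3' strand it runs 3'→5'.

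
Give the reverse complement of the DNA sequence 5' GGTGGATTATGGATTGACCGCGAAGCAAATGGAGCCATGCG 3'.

Complement each base (A↔T, G↔C): CCACCTAATACCTAACTGGCGCTTCGTTTACCTCGGTACGC. Then reverse.

5′-CGCATGGCTCCATTTGCTTCGCGGTCAATCCATAATCCACC-3′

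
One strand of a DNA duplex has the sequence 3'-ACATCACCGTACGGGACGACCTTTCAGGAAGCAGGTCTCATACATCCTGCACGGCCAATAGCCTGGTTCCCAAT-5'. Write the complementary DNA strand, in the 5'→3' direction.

The strand is given 3'→5', so its complement runs 5'→3' in the same left-to-right order: pair each base A↔T, G↔C.

5′-TGTAGTGGCATGCCCTGCTGGAAAGTCCTTCGTCCAGAGTATGTAGGACGTGCCGGTTATCGGACCAAGGGTTA-3′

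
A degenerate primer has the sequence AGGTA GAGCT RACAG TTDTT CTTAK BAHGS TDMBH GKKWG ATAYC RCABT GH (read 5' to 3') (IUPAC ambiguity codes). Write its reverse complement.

Standard pairs A↔T, G↔C; ambiguity codes pair R↔Y, M↔K, W↔W, S↔S, B↔V, D↔H. Complement (TCCATCTCGAYTGTCAAHAAGAATMVTDCSAHKVDCMMWCTATRGYGTVACD), then reverse for 5'→3'.

5′-DCAVTGYGRTATCWMMCDVKHASCDTVMTAAGAAHAACTGTYAGCTCTACCT-3′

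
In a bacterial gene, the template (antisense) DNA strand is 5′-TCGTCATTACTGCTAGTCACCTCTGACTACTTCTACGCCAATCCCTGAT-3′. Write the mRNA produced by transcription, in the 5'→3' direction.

The mRNA has the sequence of the coding strand (reverse complement of the template) with T→U. Reverse complement of TCGTCATTACTGCTAGTCACCTCTGACTACTTCTACGCCAATCCCTGAT is ATCAGGGATTGGCGTAGAAGTAGTCAGAGGTGACTAGCAGTAATGACGA; then T→U.

5'-AUCAGGGAUUGGCGUAGAAGUAGUCAGAGGUGACUAGCAGUAAUGACGA-3'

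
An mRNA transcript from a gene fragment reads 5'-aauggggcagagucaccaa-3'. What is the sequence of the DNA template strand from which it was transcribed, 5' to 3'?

5'-TTGGTGACTCTGCCCCATT-3'

Replace U with T to get the coding DNA strand: AATGGGGCAGAGTCACCAA. The template strand is its reverse complement (complement TTACCCCGTCTCAGTGGTT, then reverse).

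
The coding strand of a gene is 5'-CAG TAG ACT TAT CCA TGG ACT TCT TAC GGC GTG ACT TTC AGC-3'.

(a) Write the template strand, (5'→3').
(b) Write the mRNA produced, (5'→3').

(a) 5'-GCTGAAAGTCACGCCGTAAGAAGTCCATGGATAAGTCTACTG-3'
(b) 5'-CAGUAGACUUAUCCAUGGACUUCUUACGGCGUGACUUUCAGC-3'

(a) The template strand is the reverse complement of the coding strand: complement GTCATCTGAATAGGTACCTGAAGAATGCCGCACTGAAAGTCG, then reverse.
(b) mRNA matches the coding strand with T→U.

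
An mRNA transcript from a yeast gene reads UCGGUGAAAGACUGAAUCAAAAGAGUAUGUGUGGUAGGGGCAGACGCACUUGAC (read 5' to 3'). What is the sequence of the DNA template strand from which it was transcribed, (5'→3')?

Replace U with T to get the coding DNA strand: TCGGTGAAAGACTGAATCAAAAGAGTATGTGTGGTAGGGGCAGACGCACTTGAC. The template strand is its reverse complement (complement AGCCACTTTCTGACTTAGTTTTCTCATACACACCATCCCCGTCTGCGTGAACTG, then reverse).

5′-GTCAAGTGCGTCTGCCCCTACCACACATACTCTTTTGATTCAGTCTTTCACCGA-3′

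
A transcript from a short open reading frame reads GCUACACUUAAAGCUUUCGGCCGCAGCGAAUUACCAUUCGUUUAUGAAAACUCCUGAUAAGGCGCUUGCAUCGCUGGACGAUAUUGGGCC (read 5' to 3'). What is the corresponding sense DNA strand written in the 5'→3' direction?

5′-GCTACACTTAAAGCTTTCGGCCGCAGCGAATTACCATTCGTTTATGAAAACTCCTGATAAGGCGCTTGCATCGCTGGACGATATTGGGCC-3′

The coding DNA strand has the same 5'→3' sequence as the mRNA with U replaced by T.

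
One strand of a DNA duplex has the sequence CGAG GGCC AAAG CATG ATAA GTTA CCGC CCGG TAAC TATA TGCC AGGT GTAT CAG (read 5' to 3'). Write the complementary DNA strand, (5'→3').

5'-CTGATACACCTGGCATATAGTTACCGGGCGGTAACTTATCATGCTTTGGCCCTCG-3'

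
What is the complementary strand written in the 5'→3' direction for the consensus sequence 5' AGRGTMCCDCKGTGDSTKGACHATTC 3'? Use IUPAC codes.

5'-GAATDGTCMASHCACMGHGGKACYCT-3'

Standard pairs A↔T, G↔C; ambiguity codes pair R↔Y, M↔K, S↔S, D↔H. Complement (TCYCAKGGHGMCACHSAMCTGDTAAG), then reverse for 5'→3'.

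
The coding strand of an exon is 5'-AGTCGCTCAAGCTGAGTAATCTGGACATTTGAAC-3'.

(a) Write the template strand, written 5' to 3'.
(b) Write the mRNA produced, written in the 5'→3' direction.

(a) 5′-GTTCAAATGTCCAGATTACTCAGCTTGAGCGACT-3′
(b) 5'-AGUCGCUCAAGCUGAGUAAUCUGGACAUUUGAAC-3'

(a) The template strand is the reverse complement of the coding strand: complement TCAGCGAGTTCGACTCATTAGACCTGTAAACTTG, then reverse.
(b) mRNA matches the coding strand with T→U.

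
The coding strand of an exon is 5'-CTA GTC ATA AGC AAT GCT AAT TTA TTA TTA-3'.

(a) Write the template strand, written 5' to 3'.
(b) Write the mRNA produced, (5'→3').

(a) 5'-TAATAATAAATTAGCATTGCTTATGACTAG-3'
(b) 5'-CUAGUCAUAAGCAAUGCUAAUUUAUUAUUA-3'

(a) The template strand is the reverse complement of the coding strand: complement GATCAGTATTCGTTACGATTAAATAATAAT, then reverse.
(b) mRNA matches the coding strand with T→U.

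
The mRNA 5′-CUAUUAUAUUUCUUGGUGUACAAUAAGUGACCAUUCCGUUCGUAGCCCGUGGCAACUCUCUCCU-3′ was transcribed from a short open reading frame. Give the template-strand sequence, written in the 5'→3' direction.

5'-AGGAGAGAGTTGCCACGGGCTACGAACGGAATGGTCACTTATTGTACACCAAGAAATATAATAG-3'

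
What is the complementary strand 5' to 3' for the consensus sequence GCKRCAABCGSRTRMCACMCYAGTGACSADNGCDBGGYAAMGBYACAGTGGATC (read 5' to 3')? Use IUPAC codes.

Standard pairs A↔T, G↔C; ambiguity codes pair R↔Y, M↔K, S↔S, B↔V, D↔H, N↔N. Complement (CGMYGTTVGCSYAYKGTGKGRTCACTGSTHNCGHVCCRTTKCVRTGTCACCTAG), then reverse for 5'→3'.

5'-GATCCACTGTRVCKTTRCCVHGCNHTSGTCACTRGKGTGKYAYSCGVTTGYMGC-3'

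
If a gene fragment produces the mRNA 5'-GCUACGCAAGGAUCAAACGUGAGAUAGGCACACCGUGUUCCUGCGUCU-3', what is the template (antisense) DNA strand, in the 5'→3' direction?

Replace U with T to get the coding DNA strand: GCTACGCAAGGATCAAACGTGAGATAGGCACACCGTGTTCCTGCGTCT. The template strand is its reverse complement (complement CGATGCGTTCCTAGTTTGCACTCTATCCGTGTGGCACAAGGACGCAGA, then reverse).

5'-AGACGCAGGAACACGGTGTGCCTATCTCACGTTTGATCCTTGCGTAGC-3'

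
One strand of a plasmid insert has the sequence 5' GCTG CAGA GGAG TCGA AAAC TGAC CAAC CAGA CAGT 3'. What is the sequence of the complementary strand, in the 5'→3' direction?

Pairing A↔T and G↔C gives CGACGTCTCCTCAGCTTTTGACTGGTTGGTCTGTCA, running 3'→5'. Reverse for the 5'→3' convention.

5′-ACTGTCTGGTTGGTCAGTTTTCGACTCCTCTGCAGC-3′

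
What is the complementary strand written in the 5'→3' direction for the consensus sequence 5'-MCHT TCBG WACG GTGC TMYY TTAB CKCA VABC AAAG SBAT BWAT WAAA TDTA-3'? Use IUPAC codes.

Standard pairs A↔T, G↔C; ambiguity codes pair Y↔R, M↔K, W↔W, S↔S, B↔V, D↔H. Complement (KGDAAGVCWTGCCACGAKRRAATVGMGTBTVGTTTCSVTAVWTAWTTTAHAT), then reverse for 5'→3'.

5'-TAHATTTWATWVATVSCTTTGVTBTGMGVTAARRKAGCACCGTWCVGAADGK-3'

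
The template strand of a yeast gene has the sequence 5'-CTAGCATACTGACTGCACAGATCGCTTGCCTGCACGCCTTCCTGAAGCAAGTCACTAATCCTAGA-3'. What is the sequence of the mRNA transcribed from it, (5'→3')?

5'-UCUAGGAUUAGUGACUUGCUUCAGGAAGGCGUGCAGGCAAGCGAUCUGUGCAGUCAGUAUGCUAG-3'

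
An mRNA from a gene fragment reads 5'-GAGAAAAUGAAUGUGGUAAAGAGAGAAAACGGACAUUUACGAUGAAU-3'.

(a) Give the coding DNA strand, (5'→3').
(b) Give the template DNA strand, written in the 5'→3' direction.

(a) 5'-GAGAAAATGAATGTGGTAAAGAGAGAAAACGGACATTTACGATGAAT-3'
(b) 5'-ATTCATCGTAAATGTCCGTTTTCTCTCTTTACCACATTCATTTTCTC-3'

(a) The coding strand matches the mRNA with U→T.
(b) The template strand is the reverse complement of the coding strand.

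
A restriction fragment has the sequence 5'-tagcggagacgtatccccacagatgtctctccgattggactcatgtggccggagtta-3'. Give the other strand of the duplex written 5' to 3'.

The complement of TAGCGGAGACGTATCCCCACAGATGTCTCTCCGATTGGACTCATGTGGCCGGAGTTA is ATCGCCTCTGCATAGGGGTGTCTACAGAGAGGCTAACCTGAGTACACCGGCCTCAAT (A↔T, G↔C). DNA strands are antiparallel, so the complementary strand runs 3'→5'; reversing gives the 5'→3' form.

5′-TAACTCCGGCCACATGAGTCCAATCGGAGAGACATCTGTGGGGATACGTCTCCGCTA-3′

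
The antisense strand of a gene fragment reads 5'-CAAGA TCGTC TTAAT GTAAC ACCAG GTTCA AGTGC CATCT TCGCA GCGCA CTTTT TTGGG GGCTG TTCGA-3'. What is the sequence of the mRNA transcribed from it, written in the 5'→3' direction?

The mRNA has the sequence of the coding strand (reverse complement of the template) with T→U. Reverse complement of CAAGATCGTCTTAATGTAACACCAGGTTCAAGTGCCATCTTCGCAGCGCACTTTTTTGGGGGCTGTTCGA is TCGAACAGCCCCCAAAAAAGTGCGCTGCGAAGATGGCACTTGAACCTGGTGTTACATTAAGACGATCTTG; then T→U.

5'-UCGAACAGCCCCCAAAAAAGUGCGCUGCGAAGAUGGCACUUGAACCUGGUGUUACAUUAAGACGAUCUUG-3'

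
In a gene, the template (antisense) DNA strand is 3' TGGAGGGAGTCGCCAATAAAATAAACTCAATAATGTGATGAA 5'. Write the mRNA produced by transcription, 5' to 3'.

5'-ACCUCCCUCAGCGGUUAUUUUAUUUGAGUUAUUACACUACUU-3'

Reading the template 3'→5' as shown, RNA polymerase pairs each base (A→U, T→A, G↔C) to build mRNA 5'→3' directly.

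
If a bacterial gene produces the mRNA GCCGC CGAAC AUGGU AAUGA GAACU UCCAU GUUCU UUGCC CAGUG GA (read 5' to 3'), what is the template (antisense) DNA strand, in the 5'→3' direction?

5′-TCCACTGGGCAAAGAACATGGAAGTTCTCATTACCATGTTCGGCGGC-3′

Replace U with T to get the coding DNA strand: GCCGCCGAACATGGTAATGAGAACTTCCATGTTCTTTGCCCAGTGGA. The template strand is its reverse complement (complement CGGCGGCTTGTACCATTACTCTTGAAGGTACAAGAAACGGGTCACCT, then reverse).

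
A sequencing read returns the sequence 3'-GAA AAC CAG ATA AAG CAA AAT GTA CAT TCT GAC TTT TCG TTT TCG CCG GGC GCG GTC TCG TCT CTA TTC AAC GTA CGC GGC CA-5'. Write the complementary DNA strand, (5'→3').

The strand is given 3'→5', so its complement runs 5'→3' in the same left-to-right order: pair each base A↔T, G↔C.

5′-CTTTTGGTCTATTTCGTTTTACATGTAAGACTGAAAAGCAAAAGCGGCCCGCGCCAGAGCAGAGATAAGTTGCATGCGCCGGT-3′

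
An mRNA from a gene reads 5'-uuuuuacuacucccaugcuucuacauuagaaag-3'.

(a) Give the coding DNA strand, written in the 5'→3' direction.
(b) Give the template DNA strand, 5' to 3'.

(a) 5'-TTTTTACTACTCCCATGCTTCTACATTAGAAAG-3'
(b) 5'-CTTTCTAATGTAGAAGCATGGGAGTAGTAAAAA-3'

(a) The coding strand matches the mRNA with U→T.
(b) The template strand is the reverse complement of the coding strand.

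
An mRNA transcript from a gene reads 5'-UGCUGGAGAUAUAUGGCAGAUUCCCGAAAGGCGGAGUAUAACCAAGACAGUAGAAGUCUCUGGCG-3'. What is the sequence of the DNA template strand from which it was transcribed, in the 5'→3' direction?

5'-CGCCAGAGACTTCTACTGTCTTGGTTATACTCCGCCTTTCGGGAATCTGCCATATATCTCCAGCA-3'

Replace U with T to get the coding DNA strand: TGCTGGAGATATATGGCAGATTCCCGAAAGGCGGAGTATAACCAAGACAGTAGAAGTCTCTGGCG. The template strand is its reverse complement (complement ACGACCTCTATATACCGTCTAAGGGCTTTCCGCCTCATATTGGTTCTGTCATCTTCAGAGACCGC, then reverse).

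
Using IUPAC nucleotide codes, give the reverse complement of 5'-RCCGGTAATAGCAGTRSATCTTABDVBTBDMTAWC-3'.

Standard pairs A↔T, G↔C; ambiguity codes pair R↔Y, M↔K, W↔W, S↔S, B↔V, D↔H. Complement (YGGCCATTATCGTCAYSTAGAATVHBVAVHKATWG), then reverse for 5'→3'.

5'-GWTAKHVAVBHVTAAGATSYACTGCTATTACCGGY-3'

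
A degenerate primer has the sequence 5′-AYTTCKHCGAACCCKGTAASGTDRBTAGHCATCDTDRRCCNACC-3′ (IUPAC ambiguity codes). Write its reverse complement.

5'-GGTNGGYYHAHGATGDCTAVYHACSTTACMGGGTTCGDMGAART-3'

Standard pairs A↔T, G↔C; ambiguity codes pair R↔Y, K↔M, S↔S, B↔V, D↔H, N↔N. Complement (TRAAGMDGCTTGGGMCATTSCAHYVATCDGTAGHAHYYGGNTGG), then reverse for 5'→3'.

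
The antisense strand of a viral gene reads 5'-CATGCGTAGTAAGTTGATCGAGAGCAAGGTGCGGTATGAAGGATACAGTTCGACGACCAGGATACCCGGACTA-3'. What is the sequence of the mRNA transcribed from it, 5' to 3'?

5'-UAGUCCGGGUAUCCUGGUCGUCGAACUGUAUCCUUCAUACCGCACCUUGCUCUCGAUCAACUUACUACGCAUG-3'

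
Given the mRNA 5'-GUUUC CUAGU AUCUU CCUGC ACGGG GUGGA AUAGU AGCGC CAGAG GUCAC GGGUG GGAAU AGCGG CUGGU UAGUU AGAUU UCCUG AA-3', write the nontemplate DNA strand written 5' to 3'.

5′-GTTTCCTAGTATCTTCCTGCACGGGGTGGAATAGTAGCGCCAGAGGTCACGGGTGGGAATAGCGGCTGGTTAGTTAGATTTCCTGAA-3′

The coding DNA strand has the same 5'→3' sequence as the mRNA with U replaced by T.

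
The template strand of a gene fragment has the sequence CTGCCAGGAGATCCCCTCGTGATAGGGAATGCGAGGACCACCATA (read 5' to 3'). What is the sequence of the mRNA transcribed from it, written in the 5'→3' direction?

The mRNA has the sequence of the coding strand (reverse complement of the template) with T→U. Reverse complement of CTGCCAGGAGATCCCCTCGTGATAGGGAATGCGAGGACCACCATA is TATGGTGGTCCTCGCATTCCCTATCACGAGGGGATCTCCTGGCAG; then T→U.

5'-UAUGGUGGUCCUCGCAUUCCCUAUCACGAGGGGAUCUCCUGGCAG-3'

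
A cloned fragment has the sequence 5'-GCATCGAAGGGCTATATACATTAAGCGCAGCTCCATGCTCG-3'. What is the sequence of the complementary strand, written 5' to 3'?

Pairing A↔T and G↔C gives CGTAGCTTCCCGATATATGTAATTCGCGTCGAGGTACGAGC, running 3'→5'. Reverse for the 5'→3' convention.

5'-CGAGCATGGAGCTGCGCTTAATGTATATAGCCCTTCGATGC-3'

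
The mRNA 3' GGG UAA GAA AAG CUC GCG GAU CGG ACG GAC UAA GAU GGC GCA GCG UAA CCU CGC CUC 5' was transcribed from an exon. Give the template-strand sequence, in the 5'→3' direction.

5'-CCCATTCTTTTCGAGCGCCTAGCCTGCCTGATTCTACCGCGTCGCATTGGAGCGGAG-3'

Written 5'→3' the mRNA is CUCCGCUCCAAUGCGACGCGGUAGAAUCAGGCAGGCUAGGCGCUCGAAAAGAAUGGG, so the coding DNA strand is CTCCGCTCCAATGCGACGCGGTAGAATCAGGCAGGCTAGGCGCTCGAAAAGAATGGG. The template is its reverse complement.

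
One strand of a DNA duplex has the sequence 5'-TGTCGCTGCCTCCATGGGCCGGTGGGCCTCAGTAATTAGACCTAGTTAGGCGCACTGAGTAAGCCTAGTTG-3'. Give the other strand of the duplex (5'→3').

Pairing A↔T and G↔C gives ACAGCGACGGAGGTACCCGGCCACCCGGAGTCATTAATCTGGATCAATCCGCGTGACTCATTCGGATCAAC, running 3'→5'. Reverse for the 5'→3' convention.

5'-CAACTAGGCTTACTCAGTGCGCCTAACTAGGTCTAATTACTGAGGCCCACCGGCCCATGGAGGCAGCGACA-3'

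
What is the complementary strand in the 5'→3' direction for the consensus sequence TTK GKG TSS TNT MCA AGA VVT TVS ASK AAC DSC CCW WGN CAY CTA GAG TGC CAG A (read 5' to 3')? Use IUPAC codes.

Standard pairs A↔T, G↔C; ambiguity codes pair Y↔R, M↔K, W↔W, S↔S, D↔H, V↔B, N↔N. Complement (AAMCMCASSANAKGTTCTBBAABSTSMTTGHSGGGWWCNGTRGATCTCACGGTCT), then reverse for 5'→3'.

5'-TCTGGCACTCTAGRTGNCWWGGGSHGTTMSTSBAABBTCTTGKANASSACMCMAA-3'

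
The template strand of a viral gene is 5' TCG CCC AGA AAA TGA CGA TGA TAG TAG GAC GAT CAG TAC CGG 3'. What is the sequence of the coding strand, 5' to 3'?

The coding strand is complementary and antiparallel to the template: take the complement (A↔T, G↔C) and reverse.

5'-CCGGTACTGATCGTCCTACTATCATCGTCATTTTCTGGGCGA-3'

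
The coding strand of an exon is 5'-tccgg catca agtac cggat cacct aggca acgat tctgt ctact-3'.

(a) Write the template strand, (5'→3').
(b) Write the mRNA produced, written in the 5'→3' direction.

(a) The template strand is the reverse complement of the coding strand: complement AGGCCGTAGTTCATGGCCTAGTGGATCCGTTGCTAAGACAGATGA, then reverse.
(b) mRNA matches the coding strand with T→U.

(a) 5'-AGTAGACAGAATCGTTGCCTAGGTGATCCGGTACTTGATGCCGGA-3'
(b) 5'-UCCGGCAUCAAGUACCGGAUCACCUAGGCAACGAUUCUGUCUACU-3'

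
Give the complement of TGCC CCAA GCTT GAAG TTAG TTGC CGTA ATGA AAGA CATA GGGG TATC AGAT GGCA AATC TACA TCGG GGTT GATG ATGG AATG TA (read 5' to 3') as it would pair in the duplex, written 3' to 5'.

3'-ACGGGGTTCGAACTTCAATCAACGGCATTACTTTCTGTATCCCCATAGTCTACCGTTTAGATGTAGCCCCAACTACTACCTTACAT-5'

Base-pairing A↔T, G↔C gives the complement. The complementary strand is antiparallel, so paired with a 5'→3' strand it runs 3'→5'.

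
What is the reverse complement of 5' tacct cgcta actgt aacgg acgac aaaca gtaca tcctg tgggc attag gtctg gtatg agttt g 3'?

5'-CAAACTCATACCAGACCTAATGCCCACAGGATGTACTGTTTGTCGTCCGTTACAGTTAGCGAGGTA-3'

Reading the sequence 3'→5' and pairing each base (A↔T, G↔C) gives the reverse complement directly.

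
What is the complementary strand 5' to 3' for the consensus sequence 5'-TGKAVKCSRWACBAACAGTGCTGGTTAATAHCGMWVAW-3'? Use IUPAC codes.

5′-WTBWKCGDTATTAACCAGCACTGTTVGTWYSGMBTMCA-3′

Standard pairs A↔T, G↔C; ambiguity codes pair R↔Y, M↔K, W↔W, S↔S, B↔V, H↔D. Complement (ACMTBMGSYWTGVTTGTCACGACCAATTATDGCKWBTW), then reverse for 5'→3'.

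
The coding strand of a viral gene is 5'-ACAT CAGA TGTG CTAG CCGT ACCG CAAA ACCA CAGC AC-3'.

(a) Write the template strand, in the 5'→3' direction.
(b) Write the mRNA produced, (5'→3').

(a) The template strand is the reverse complement of the coding strand: complement TGTAGTCTACACGATCGGCATGGCGTTTTGGTGTCGTG, then reverse.
(b) mRNA matches the coding strand with T→U.

(a) 5'-GTGCTGTGGTTTTGCGGTACGGCTAGCACATCTGATGT-3'
(b) 5'-ACAUCAGAUGUGCUAGCCGUACCGCAAAACCACAGCAC-3'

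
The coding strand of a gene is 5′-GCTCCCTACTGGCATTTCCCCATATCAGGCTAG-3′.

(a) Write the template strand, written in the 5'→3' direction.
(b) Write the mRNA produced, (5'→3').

(a) 5'-CTAGCCTGATATGGGGAAATGCCAGTAGGGAGC-3'
(b) 5'-GCUCCCUACUGGCAUUUCCCCAUAUCAGGCUAG-3'

(a) The template strand is the reverse complement of the coding strand: complement CGAGGGATGACCGTAAAGGGGTATAGTCCGATC, then reverse.
(b) mRNA matches the coding strand with T→U.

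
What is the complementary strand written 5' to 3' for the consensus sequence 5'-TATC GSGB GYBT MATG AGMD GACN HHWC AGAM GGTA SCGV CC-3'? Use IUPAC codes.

5'-GGBCGSTACCKTCTGWDDNGTCHKCTCATKAVRCVCSCGATA-3'

Standard pairs A↔T, G↔C; ambiguity codes pair Y↔R, M↔K, W↔W, S↔S, B↔V, D↔H, N↔N. Complement (ATAGCSCVCRVAKTACTCKHCTGNDDWGTCTKCCATSGCBGG), then reverse for 5'→3'.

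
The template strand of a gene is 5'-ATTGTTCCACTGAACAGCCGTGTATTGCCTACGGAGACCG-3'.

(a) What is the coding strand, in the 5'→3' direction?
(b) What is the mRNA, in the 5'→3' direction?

(a) The coding strand is the reverse complement of the template: complement TAACAAGGTGACTTGTCGGCACATAACGGATGCCTCTGGC, then reverse.
(b) mRNA has the coding-strand sequence with T→U.

(a) 5'-CGGTCTCCGTAGGCAATACACGGCTGTTCAGTGGAACAAT-3'
(b) 5'-CGGUCUCCGUAGGCAAUACACGGCUGUUCAGUGGAACAAU-3'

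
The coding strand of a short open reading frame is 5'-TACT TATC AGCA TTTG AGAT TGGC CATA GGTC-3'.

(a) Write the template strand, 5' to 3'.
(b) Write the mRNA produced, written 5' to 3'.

(a) 5'-GACCTATGGCCAATCTCAAATGCTGATAAGTA-3'
(b) 5'-UACUUAUCAGCAUUUGAGAUUGGCCAUAGGUC-3'

(a) The template strand is the reverse complement of the coding strand: complement ATGAATAGTCGTAAACTCTAACCGGTATCCAG, then reverse.
(b) mRNA matches the coding strand with T→U.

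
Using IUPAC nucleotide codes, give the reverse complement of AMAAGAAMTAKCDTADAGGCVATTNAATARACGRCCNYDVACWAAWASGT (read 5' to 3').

Standard pairs A↔T, G↔C; ambiguity codes pair R↔Y, M↔K, W↔W, S↔S, D↔H, V↔B, N↔N. Complement (TKTTCTTKATMGHATHTCCGBTAANTTATYTGCYGGNRHBTGWTTWTSCA), then reverse for 5'→3'.

5′-ACSTWTTWGTBHRNGGYCGTYTATTNAATBGCCTHTAHGMTAKTTCTTKT-3′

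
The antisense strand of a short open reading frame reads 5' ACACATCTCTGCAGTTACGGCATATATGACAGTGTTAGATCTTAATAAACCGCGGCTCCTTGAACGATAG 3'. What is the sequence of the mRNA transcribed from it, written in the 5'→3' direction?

The mRNA has the sequence of the coding strand (reverse complement of the template) with T→U. Reverse complement of ACACATCTCTGCAGTTACGGCATATATGACAGTGTTAGATCTTAATAAACCGCGGCTCCTTGAACGATAG is CTATCGTTCAAGGAGCCGCGGTTTATTAAGATCTAACACTGTCATATATGCCGTAACTGCAGAGATGTGT; then T→U.

5'-CUAUCGUUCAAGGAGCCGCGGUUUAUUAAGAUCUAACACUGUCAUAUAUGCCGUAACUGCAGAGAUGUGU-3'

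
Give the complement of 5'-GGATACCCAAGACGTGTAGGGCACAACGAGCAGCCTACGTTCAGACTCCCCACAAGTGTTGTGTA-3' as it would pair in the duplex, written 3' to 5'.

Base-pairing A↔T, G↔C gives the complement. The complementary strand is antiparallel, so paired with a 5'→3' strand it runs 3'→5'.

3'-CCTATGGGTTCTGCACATCCCGTGTTGCTCGTCGGATGCAAGTCTGAGGGGTGTTCACAACACAT-5'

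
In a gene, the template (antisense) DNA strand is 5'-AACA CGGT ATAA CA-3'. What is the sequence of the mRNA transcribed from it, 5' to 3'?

The mRNA has the sequence of the coding strand (reverse complement of the template) with T→U. Reverse complement of AACACGGTATAACA is TGTTATACCGTGTT; then T→U.

5'-UGUUAUACCGUGUU-3'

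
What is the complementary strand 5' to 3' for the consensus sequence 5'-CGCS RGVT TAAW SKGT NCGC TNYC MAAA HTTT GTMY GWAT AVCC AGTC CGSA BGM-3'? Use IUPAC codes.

Standard pairs A↔T, G↔C; ambiguity codes pair R↔Y, M↔K, W↔W, S↔S, B↔V, H↔D, N↔N. Complement (GCGSYCBAATTWSMCANGCGANRGKTTTDAAACAKRCWTATBGGTCAGGCSTVCK), then reverse for 5'→3'.

5'-KCVTSCGGACTGGBTATWCRKACAAADTTTKGRNAGCGNACMSWTTAABCYSGCG-3'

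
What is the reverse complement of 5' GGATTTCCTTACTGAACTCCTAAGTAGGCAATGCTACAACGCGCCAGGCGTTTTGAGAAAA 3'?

Reading the sequence 3'→5' and pairing each base (A↔T, G↔C) gives the reverse complement directly.

5'-TTTTCTCAAAACGCCTGGCGCGTTGTAGCATTGCCTACTTAGGAGTTCAGTAAGGAAATCC-3'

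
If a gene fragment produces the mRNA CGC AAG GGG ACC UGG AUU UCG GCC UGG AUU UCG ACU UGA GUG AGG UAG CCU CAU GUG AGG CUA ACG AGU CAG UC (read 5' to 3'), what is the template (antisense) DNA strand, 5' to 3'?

Replace U with T to get the coding DNA strand: CGCAAGGGGACCTGGATTTCGGCCTGGATTTCGACTTGAGTGAGGTAGCCTCATGTGAGGCTAACGAGTCAGTC. The template strand is its reverse complement (complement GCGTTCCCCTGGACCTAAAGCCGGACCTAAAGCTGAACTCACTCCATCGGAGTACACTCCGATTGCTCAGTCAG, then reverse).

5'-GACTGACTCGTTAGCCTCACATGAGGCTACCTCACTCAAGTCGAAATCCAGGCCGAAATCCAGGTCCCCTTGCG-3'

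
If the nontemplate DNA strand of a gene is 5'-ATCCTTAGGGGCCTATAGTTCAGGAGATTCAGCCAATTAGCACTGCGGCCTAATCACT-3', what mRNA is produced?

mRNA has the coding-strand sequence with U in place of T.

5'-AUCCUUAGGGGCCUAUAGUUCAGGAGAUUCAGCCAAUUAGCACUGCGGCCUAAUCACU-3'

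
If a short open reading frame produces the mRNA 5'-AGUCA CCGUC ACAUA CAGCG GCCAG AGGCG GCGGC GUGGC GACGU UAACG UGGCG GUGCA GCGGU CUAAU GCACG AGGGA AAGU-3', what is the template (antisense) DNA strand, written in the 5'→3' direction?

Replace U with T to get the coding DNA strand: AGTCACCGTCACATACAGCGGCCAGAGGCGGCGGCGTGGCGACGTTAACGTGGCGGTGCAGCGGTCTAATGCACGAGGGAAAGT. The template strand is its reverse complement (complement TCAGTGGCAGTGTATGTCGCCGGTCTCCGCCGCCGCACCGCTGCAATTGCACCGCCACGTCGCCAGATTACGTGCTCCCTTTCA, then reverse).

5'-ACTTTCCCTCGTGCATTAGACCGCTGCACCGCCACGTTAACGTCGCCACGCCGCCGCCTCTGGCCGCTGTATGTGACGGTGACT-3'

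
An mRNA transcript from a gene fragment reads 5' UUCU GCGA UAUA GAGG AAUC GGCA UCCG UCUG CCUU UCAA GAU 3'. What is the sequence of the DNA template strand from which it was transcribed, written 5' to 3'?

Replace U with T to get the coding DNA strand: TTCTGCGATATAGAGGAATCGGCATCCGTCTGCCTTTCAAGAT. The template strand is its reverse complement (complement AAGACGCTATATCTCCTTAGCCGTAGGCAGACGGAAAGTTCTA, then reverse).

5'-ATCTTGAAAGGCAGACGGATGCCGATTCCTCTATATCGCAGAA-3'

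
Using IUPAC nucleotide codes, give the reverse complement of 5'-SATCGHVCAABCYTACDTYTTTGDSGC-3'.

5'-GCSHCAAARAHGTARGVTTGBDCGATS-3'

Standard pairs A↔T, G↔C; ambiguity codes pair Y↔R, S↔S, B↔V, D↔H. Complement (STAGCDBGTTVGRATGHARAAACHSCG), then reverse for 5'→3'.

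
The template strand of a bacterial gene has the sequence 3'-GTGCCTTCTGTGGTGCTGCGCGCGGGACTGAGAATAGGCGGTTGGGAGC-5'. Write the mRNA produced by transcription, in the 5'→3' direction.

Reading the template 3'→5' as shown, RNA polymerase pairs each base (A→U, T→A, G↔C) to build mRNA 5'→3' directly.

5'-CACGGAAGACACCACGACGCGCGCCCUGACUCUUAUCCGCCAACCCUCG-3'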